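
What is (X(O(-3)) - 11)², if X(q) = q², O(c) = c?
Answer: 4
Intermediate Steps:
(X(O(-3)) - 11)² = ((-3)² - 11)² = (9 - 11)² = (-2)² = 4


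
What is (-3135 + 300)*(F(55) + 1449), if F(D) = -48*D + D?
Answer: 3220560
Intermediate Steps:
F(D) = -47*D
(-3135 + 300)*(F(55) + 1449) = (-3135 + 300)*(-47*55 + 1449) = -2835*(-2585 + 1449) = -2835*(-1136) = 3220560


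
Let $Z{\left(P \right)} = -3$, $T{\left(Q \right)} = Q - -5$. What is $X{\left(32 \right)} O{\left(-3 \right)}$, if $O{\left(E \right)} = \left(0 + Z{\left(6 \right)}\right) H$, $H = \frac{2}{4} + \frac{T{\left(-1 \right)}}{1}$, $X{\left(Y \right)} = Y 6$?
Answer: $-2592$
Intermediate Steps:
$T{\left(Q \right)} = 5 + Q$ ($T{\left(Q \right)} = Q + 5 = 5 + Q$)
$X{\left(Y \right)} = 6 Y$
$H = \frac{9}{2}$ ($H = \frac{2}{4} + \frac{5 - 1}{1} = 2 \cdot \frac{1}{4} + 4 \cdot 1 = \frac{1}{2} + 4 = \frac{9}{2} \approx 4.5$)
$O{\left(E \right)} = - \frac{27}{2}$ ($O{\left(E \right)} = \left(0 - 3\right) \frac{9}{2} = \left(-3\right) \frac{9}{2} = - \frac{27}{2}$)
$X{\left(32 \right)} O{\left(-3 \right)} = 6 \cdot 32 \left(- \frac{27}{2}\right) = 192 \left(- \frac{27}{2}\right) = -2592$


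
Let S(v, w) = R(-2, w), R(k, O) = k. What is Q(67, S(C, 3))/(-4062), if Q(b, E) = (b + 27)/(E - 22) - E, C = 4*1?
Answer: 23/48744 ≈ 0.00047185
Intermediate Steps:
C = 4
S(v, w) = -2
Q(b, E) = -E + (27 + b)/(-22 + E) (Q(b, E) = (27 + b)/(-22 + E) - E = -E + (27 + b)/(-22 + E))
Q(67, S(C, 3))/(-4062) = ((27 + 67 - 1*(-2)**2 + 22*(-2))/(-22 - 2))/(-4062) = ((27 + 67 - 1*4 - 44)/(-24))*(-1/4062) = -(27 + 67 - 4 - 44)/24*(-1/4062) = -1/24*46*(-1/4062) = -23/12*(-1/4062) = 23/48744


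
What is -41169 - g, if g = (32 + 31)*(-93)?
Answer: -35310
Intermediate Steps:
g = -5859 (g = 63*(-93) = -5859)
-41169 - g = -41169 - 1*(-5859) = -41169 + 5859 = -35310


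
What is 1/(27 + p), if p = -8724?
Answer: -1/8697 ≈ -0.00011498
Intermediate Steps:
1/(27 + p) = 1/(27 - 8724) = 1/(-8697) = -1/8697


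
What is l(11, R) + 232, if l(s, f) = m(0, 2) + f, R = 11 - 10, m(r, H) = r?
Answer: 233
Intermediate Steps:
R = 1
l(s, f) = f (l(s, f) = 0 + f = f)
l(11, R) + 232 = 1 + 232 = 233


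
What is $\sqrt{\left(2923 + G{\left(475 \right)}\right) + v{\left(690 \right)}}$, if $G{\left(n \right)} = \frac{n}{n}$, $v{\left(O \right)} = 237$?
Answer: $\sqrt{3161} \approx 56.223$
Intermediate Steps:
$G{\left(n \right)} = 1$
$\sqrt{\left(2923 + G{\left(475 \right)}\right) + v{\left(690 \right)}} = \sqrt{\left(2923 + 1\right) + 237} = \sqrt{2924 + 237} = \sqrt{3161}$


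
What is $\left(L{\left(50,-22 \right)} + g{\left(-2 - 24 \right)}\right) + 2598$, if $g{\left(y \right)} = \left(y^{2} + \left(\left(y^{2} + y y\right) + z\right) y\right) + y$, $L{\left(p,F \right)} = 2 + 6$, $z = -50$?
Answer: $-30596$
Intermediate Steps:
$L{\left(p,F \right)} = 8$
$g{\left(y \right)} = y + y^{2} + y \left(-50 + 2 y^{2}\right)$ ($g{\left(y \right)} = \left(y^{2} + \left(\left(y^{2} + y y\right) - 50\right) y\right) + y = \left(y^{2} + \left(\left(y^{2} + y^{2}\right) - 50\right) y\right) + y = \left(y^{2} + \left(2 y^{2} - 50\right) y\right) + y = \left(y^{2} + \left(-50 + 2 y^{2}\right) y\right) + y = \left(y^{2} + y \left(-50 + 2 y^{2}\right)\right) + y = y + y^{2} + y \left(-50 + 2 y^{2}\right)$)
$\left(L{\left(50,-22 \right)} + g{\left(-2 - 24 \right)}\right) + 2598 = \left(8 + \left(-2 - 24\right) \left(-49 - 26 + 2 \left(-2 - 24\right)^{2}\right)\right) + 2598 = \left(8 - 26 \left(-49 - 26 + 2 \left(-26\right)^{2}\right)\right) + 2598 = \left(8 - 26 \left(-49 - 26 + 2 \cdot 676\right)\right) + 2598 = \left(8 - 26 \left(-49 - 26 + 1352\right)\right) + 2598 = \left(8 - 33202\right) + 2598 = -33194 + 2598 = -30596$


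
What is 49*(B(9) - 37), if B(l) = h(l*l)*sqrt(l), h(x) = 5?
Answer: -1078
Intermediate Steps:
B(l) = 5*sqrt(l)
49*(B(9) - 37) = 49*(5*sqrt(9) - 37) = 49*(5*3 - 37) = 49*(15 - 37) = 49*(-22) = -1078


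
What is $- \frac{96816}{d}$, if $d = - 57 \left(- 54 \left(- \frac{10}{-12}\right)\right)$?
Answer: $- \frac{32272}{855} \approx -37.745$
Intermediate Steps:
$d = 2565$ ($d = - 57 \left(- 54 \left(\left(-10\right) \left(- \frac{1}{12}\right)\right)\right) = - 57 \left(\left(-54\right) \frac{5}{6}\right) = \left(-57\right) \left(-45\right) = 2565$)
$- \frac{96816}{d} = - \frac{96816}{2565} = \left(-96816\right) \frac{1}{2565} = - \frac{32272}{855}$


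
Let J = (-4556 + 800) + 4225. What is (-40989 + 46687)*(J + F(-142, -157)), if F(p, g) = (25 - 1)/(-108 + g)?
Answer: 708039178/265 ≈ 2.6718e+6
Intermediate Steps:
J = 469 (J = -3756 + 4225 = 469)
F(p, g) = 24/(-108 + g)
(-40989 + 46687)*(J + F(-142, -157)) = (-40989 + 46687)*(469 + 24/(-108 - 157)) = 5698*(469 + 24/(-265)) = 5698*(469 + 24*(-1/265)) = 5698*(469 - 24/265) = 5698*(124261/265) = 708039178/265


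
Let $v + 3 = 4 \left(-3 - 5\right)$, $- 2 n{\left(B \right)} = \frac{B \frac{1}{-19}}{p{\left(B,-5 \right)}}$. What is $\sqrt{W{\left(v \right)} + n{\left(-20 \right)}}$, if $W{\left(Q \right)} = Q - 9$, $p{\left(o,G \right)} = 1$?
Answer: $\frac{3 i \sqrt{1786}}{19} \approx 6.6728 i$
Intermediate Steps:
$n{\left(B \right)} = \frac{B}{38}$ ($n{\left(B \right)} = - \frac{\frac{B}{-19} \cdot 1^{-1}}{2} = - \frac{B \left(- \frac{1}{19}\right) 1}{2} = - \frac{- \frac{B}{19} \cdot 1}{2} = - \frac{\left(- \frac{1}{19}\right) B}{2} = \frac{B}{38}$)
$v = -35$ ($v = -3 + 4 \left(-3 - 5\right) = -3 + 4 \left(-8\right) = -3 - 32 = -35$)
$W{\left(Q \right)} = -9 + Q$
$\sqrt{W{\left(v \right)} + n{\left(-20 \right)}} = \sqrt{\left(-9 - 35\right) + \frac{1}{38} \left(-20\right)} = \sqrt{-44 - \frac{10}{19}} = \sqrt{- \frac{846}{19}} = \frac{3 i \sqrt{1786}}{19}$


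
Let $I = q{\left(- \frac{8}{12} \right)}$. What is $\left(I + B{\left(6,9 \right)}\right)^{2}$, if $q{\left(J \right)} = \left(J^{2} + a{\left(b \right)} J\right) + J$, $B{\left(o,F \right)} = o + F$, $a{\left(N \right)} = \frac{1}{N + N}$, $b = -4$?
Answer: $\frac{286225}{1296} \approx 220.85$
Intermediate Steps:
$a{\left(N \right)} = \frac{1}{2 N}$
$B{\left(o,F \right)} = F + o$
$q{\left(J \right)} = J^{2} + \frac{7 J}{8}$ ($q{\left(J \right)} = \left(J^{2} + \frac{1}{2 \left(-4\right)} J\right) + J = \left(J^{2} + \frac{1}{2} \left(- \frac{1}{4}\right) J\right) + J = \left(J^{2} - \frac{J}{8}\right) + J = J^{2} + \frac{7 J}{8}$)
$I = - \frac{5}{36}$ ($I = \frac{- \frac{8}{12} \left(7 + 8 \left(- \frac{8}{12}\right)\right)}{8} = \frac{\left(-8\right) \frac{1}{12} \left(7 + 8 \left(\left(-8\right) \frac{1}{12}\right)\right)}{8} = \frac{1}{8} \left(- \frac{2}{3}\right) \left(7 + 8 \left(- \frac{2}{3}\right)\right) = \frac{1}{8} \left(- \frac{2}{3}\right) \left(7 - \frac{16}{3}\right) = \frac{1}{8} \left(- \frac{2}{3}\right) \frac{5}{3} = - \frac{5}{36} \approx -0.13889$)
$\left(I + B{\left(6,9 \right)}\right)^{2} = \left(- \frac{5}{36} + \left(9 + 6\right)\right)^{2} = \left(- \frac{5}{36} + 15\right)^{2} = \left(\frac{535}{36}\right)^{2} = \frac{286225}{1296}$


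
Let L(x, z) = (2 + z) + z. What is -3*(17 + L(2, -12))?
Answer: 15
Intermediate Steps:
L(x, z) = 2 + 2*z
-3*(17 + L(2, -12)) = -3*(17 + (2 + 2*(-12))) = -3*(17 + (2 - 24)) = -3*(17 - 22) = -3*(-5) = 15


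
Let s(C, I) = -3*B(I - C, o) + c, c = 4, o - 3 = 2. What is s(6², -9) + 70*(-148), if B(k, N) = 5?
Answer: -10371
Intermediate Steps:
o = 5 (o = 3 + 2 = 5)
s(C, I) = -11 (s(C, I) = -3*5 + 4 = -15 + 4 = -11)
s(6², -9) + 70*(-148) = -11 + 70*(-148) = -11 - 10360 = -10371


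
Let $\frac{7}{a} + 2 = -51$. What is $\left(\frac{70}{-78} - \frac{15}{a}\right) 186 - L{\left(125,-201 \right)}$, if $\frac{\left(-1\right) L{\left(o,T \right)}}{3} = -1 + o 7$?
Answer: $\frac{2145722}{91} \approx 23579.0$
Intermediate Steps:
$a = - \frac{7}{53}$ ($a = \frac{7}{-2 - 51} = \frac{7}{-53} = 7 \left(- \frac{1}{53}\right) = - \frac{7}{53} \approx -0.13208$)
$L{\left(o,T \right)} = 3 - 21 o$ ($L{\left(o,T \right)} = - 3 \left(-1 + o 7\right) = - 3 \left(-1 + 7 o\right) = 3 - 21 o$)
$\left(\frac{70}{-78} - \frac{15}{a}\right) 186 - L{\left(125,-201 \right)} = \left(\frac{70}{-78} - \frac{15}{- \frac{7}{53}}\right) 186 - \left(3 - 2625\right) = \left(70 \left(- \frac{1}{78}\right) - - \frac{795}{7}\right) 186 - \left(3 - 2625\right) = \left(- \frac{35}{39} + \frac{795}{7}\right) 186 - -2622 = \frac{30760}{273} \cdot 186 + 2622 = \frac{1907120}{91} + 2622 = \frac{2145722}{91}$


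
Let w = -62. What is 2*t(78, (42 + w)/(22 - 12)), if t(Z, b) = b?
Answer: -4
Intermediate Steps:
2*t(78, (42 + w)/(22 - 12)) = 2*((42 - 62)/(22 - 12)) = 2*(-20/10) = 2*(-20*1/10) = 2*(-2) = -4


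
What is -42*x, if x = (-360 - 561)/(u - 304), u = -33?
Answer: -38682/337 ≈ -114.78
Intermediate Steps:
x = 921/337 (x = (-360 - 561)/(-33 - 304) = -921/(-337) = -921*(-1/337) = 921/337 ≈ 2.7329)
-42*x = -42*921/337 = -38682/337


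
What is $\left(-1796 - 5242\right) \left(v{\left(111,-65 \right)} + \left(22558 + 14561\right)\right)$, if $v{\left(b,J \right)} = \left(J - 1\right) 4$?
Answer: $-259385490$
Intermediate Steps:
$v{\left(b,J \right)} = -4 + 4 J$ ($v{\left(b,J \right)} = \left(-1 + J\right) 4 = -4 + 4 J$)
$\left(-1796 - 5242\right) \left(v{\left(111,-65 \right)} + \left(22558 + 14561\right)\right) = \left(-1796 - 5242\right) \left(\left(-4 + 4 \left(-65\right)\right) + \left(22558 + 14561\right)\right) = - 7038 \left(\left(-4 - 260\right) + 37119\right) = - 7038 \left(-264 + 37119\right) = \left(-7038\right) 36855 = -259385490$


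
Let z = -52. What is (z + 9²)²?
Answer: 841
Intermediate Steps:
(z + 9²)² = (-52 + 9²)² = (-52 + 81)² = 29² = 841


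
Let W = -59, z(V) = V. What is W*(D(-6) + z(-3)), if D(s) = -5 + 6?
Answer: 118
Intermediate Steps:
D(s) = 1
W*(D(-6) + z(-3)) = -59*(1 - 3) = -59*(-2) = 118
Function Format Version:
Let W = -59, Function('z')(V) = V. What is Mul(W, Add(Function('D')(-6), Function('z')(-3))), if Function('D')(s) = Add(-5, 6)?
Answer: 118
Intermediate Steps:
Function('D')(s) = 1
Mul(W, Add(Function('D')(-6), Function('z')(-3))) = Mul(-59, Add(1, -3)) = Mul(-59, -2) = 118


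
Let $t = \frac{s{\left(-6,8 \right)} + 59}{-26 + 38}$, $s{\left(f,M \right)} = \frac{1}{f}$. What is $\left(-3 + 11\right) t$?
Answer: $\frac{353}{9} \approx 39.222$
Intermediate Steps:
$t = \frac{353}{72}$ ($t = \frac{\frac{1}{-6} + 59}{-26 + 38} = \frac{- \frac{1}{6} + 59}{12} = \frac{353}{6} \cdot \frac{1}{12} = \frac{353}{72} \approx 4.9028$)
$\left(-3 + 11\right) t = \left(-3 + 11\right) \frac{353}{72} = 8 \cdot \frac{353}{72} = \frac{353}{9}$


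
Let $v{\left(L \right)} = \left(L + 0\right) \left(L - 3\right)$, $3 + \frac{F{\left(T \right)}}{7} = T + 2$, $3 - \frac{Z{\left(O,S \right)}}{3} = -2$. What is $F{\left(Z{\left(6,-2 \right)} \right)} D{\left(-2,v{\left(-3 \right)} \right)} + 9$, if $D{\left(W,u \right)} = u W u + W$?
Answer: $-63691$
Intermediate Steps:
$Z{\left(O,S \right)} = 15$ ($Z{\left(O,S \right)} = 9 - -6 = 9 + 6 = 15$)
$F{\left(T \right)} = -7 + 7 T$ ($F{\left(T \right)} = -21 + 7 \left(T + 2\right) = -21 + 7 \left(2 + T\right) = -21 + \left(14 + 7 T\right) = -7 + 7 T$)
$v{\left(L \right)} = L \left(-3 + L\right)$
$D{\left(W,u \right)} = W + W u^{2}$ ($D{\left(W,u \right)} = W u u + W = W u^{2} + W = W + W u^{2}$)
$F{\left(Z{\left(6,-2 \right)} \right)} D{\left(-2,v{\left(-3 \right)} \right)} + 9 = \left(-7 + 7 \cdot 15\right) \left(- 2 \left(1 + \left(- 3 \left(-3 - 3\right)\right)^{2}\right)\right) + 9 = \left(-7 + 105\right) \left(- 2 \left(1 + \left(\left(-3\right) \left(-6\right)\right)^{2}\right)\right) + 9 = 98 \left(- 2 \left(1 + 18^{2}\right)\right) + 9 = 98 \left(- 2 \left(1 + 324\right)\right) + 9 = 98 \left(\left(-2\right) 325\right) + 9 = 98 \left(-650\right) + 9 = -63700 + 9 = -63691$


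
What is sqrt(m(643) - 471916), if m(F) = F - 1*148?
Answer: I*sqrt(471421) ≈ 686.6*I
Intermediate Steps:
m(F) = -148 + F (m(F) = F - 148 = -148 + F)
sqrt(m(643) - 471916) = sqrt((-148 + 643) - 471916) = sqrt(495 - 471916) = sqrt(-471421) = I*sqrt(471421)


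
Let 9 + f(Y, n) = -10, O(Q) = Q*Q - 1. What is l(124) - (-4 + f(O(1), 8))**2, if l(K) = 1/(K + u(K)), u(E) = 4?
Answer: -67711/128 ≈ -528.99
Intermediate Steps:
O(Q) = -1 + Q**2 (O(Q) = Q**2 - 1 = -1 + Q**2)
l(K) = 1/(4 + K) (l(K) = 1/(K + 4) = 1/(4 + K))
f(Y, n) = -19 (f(Y, n) = -9 - 10 = -19)
l(124) - (-4 + f(O(1), 8))**2 = 1/(4 + 124) - (-4 - 19)**2 = 1/128 - 1*(-23)**2 = 1/128 - 1*529 = 1/128 - 529 = -67711/128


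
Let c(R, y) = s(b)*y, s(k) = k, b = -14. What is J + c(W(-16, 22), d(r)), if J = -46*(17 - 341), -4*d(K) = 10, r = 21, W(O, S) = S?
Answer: 14939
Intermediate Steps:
d(K) = -5/2 (d(K) = -1/4*10 = -5/2)
J = 14904 (J = -46*(-324) = 14904)
c(R, y) = -14*y
J + c(W(-16, 22), d(r)) = 14904 - 14*(-5/2) = 14904 + 35 = 14939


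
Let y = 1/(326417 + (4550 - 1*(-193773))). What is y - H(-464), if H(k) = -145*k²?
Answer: 16381291340801/524740 ≈ 3.1218e+7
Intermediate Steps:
y = 1/524740 (y = 1/(326417 + (4550 + 193773)) = 1/(326417 + 198323) = 1/524740 ≈ 1.9057e-6)
y - H(-464) = 1/524740 - (-145)*(-464)² = 1/524740 - (-145)*215296 = 1/524740 - 1*(-31217920) = 1/524740 + 31217920 = 16381291340801/524740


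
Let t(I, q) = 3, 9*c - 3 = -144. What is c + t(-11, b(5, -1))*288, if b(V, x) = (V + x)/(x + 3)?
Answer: 2545/3 ≈ 848.33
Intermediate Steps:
c = -47/3 (c = ⅓ + (⅑)*(-144) = ⅓ - 16 = -47/3 ≈ -15.667)
b(V, x) = (V + x)/(3 + x)
c + t(-11, b(5, -1))*288 = -47/3 + 3*288 = -47/3 + 864 = 2545/3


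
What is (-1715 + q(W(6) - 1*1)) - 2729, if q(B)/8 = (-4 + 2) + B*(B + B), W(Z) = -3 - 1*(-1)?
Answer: -4316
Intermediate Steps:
W(Z) = -2 (W(Z) = -3 + 1 = -2)
q(B) = -16 + 16*B² (q(B) = 8*((-4 + 2) + B*(B + B)) = 8*(-2 + B*(2*B)) = 8*(-2 + 2*B²) = -16 + 16*B²)
(-1715 + q(W(6) - 1*1)) - 2729 = (-1715 + (-16 + 16*(-2 - 1*1)²)) - 2729 = (-1715 + (-16 + 16*(-2 - 1)²)) - 2729 = (-1715 + (-16 + 16*(-3)²)) - 2729 = (-1715 + (-16 + 16*9)) - 2729 = (-1715 + (-16 + 144)) - 2729 = (-1715 + 128) - 2729 = -1587 - 2729 = -4316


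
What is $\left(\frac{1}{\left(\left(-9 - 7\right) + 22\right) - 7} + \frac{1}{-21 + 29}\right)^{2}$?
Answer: $\frac{49}{64} \approx 0.76563$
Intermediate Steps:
$\left(\frac{1}{\left(\left(-9 - 7\right) + 22\right) - 7} + \frac{1}{-21 + 29}\right)^{2} = \left(\frac{1}{\left(-16 + 22\right) - 7} + \frac{1}{8}\right)^{2} = \left(\frac{1}{6 - 7} + \frac{1}{8}\right)^{2} = \left(\frac{1}{-1} + \frac{1}{8}\right)^{2} = \left(-1 + \frac{1}{8}\right)^{2} = \left(- \frac{7}{8}\right)^{2} = \frac{49}{64}$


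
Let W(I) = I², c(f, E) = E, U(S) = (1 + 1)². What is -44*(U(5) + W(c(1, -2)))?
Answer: -352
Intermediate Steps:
U(S) = 4 (U(S) = 2² = 4)
-44*(U(5) + W(c(1, -2))) = -44*(4 + (-2)²) = -44*(4 + 4) = -44*8 = -352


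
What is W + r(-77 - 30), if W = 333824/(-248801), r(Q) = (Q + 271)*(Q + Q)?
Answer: -8732253720/248801 ≈ -35097.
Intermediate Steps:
r(Q) = 2*Q*(271 + Q) (r(Q) = (271 + Q)*(2*Q) = 2*Q*(271 + Q))
W = -333824/248801 (W = 333824*(-1/248801) = -333824/248801 ≈ -1.3417)
W + r(-77 - 30) = -333824/248801 + 2*(-77 - 30)*(271 + (-77 - 30)) = -333824/248801 + 2*(-107)*(271 - 107) = -333824/248801 + 2*(-107)*164 = -333824/248801 - 35096 = -8732253720/248801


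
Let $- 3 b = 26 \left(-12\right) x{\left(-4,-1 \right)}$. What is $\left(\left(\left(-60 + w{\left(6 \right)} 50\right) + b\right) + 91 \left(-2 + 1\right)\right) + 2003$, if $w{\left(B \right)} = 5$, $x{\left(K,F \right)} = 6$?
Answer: $2726$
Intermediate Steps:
$b = 624$ ($b = - \frac{26 \left(-12\right) 6}{3} = - \frac{\left(-312\right) 6}{3} = \left(- \frac{1}{3}\right) \left(-1872\right) = 624$)
$\left(\left(\left(-60 + w{\left(6 \right)} 50\right) + b\right) + 91 \left(-2 + 1\right)\right) + 2003 = \left(\left(\left(-60 + 5 \cdot 50\right) + 624\right) + 91 \left(-2 + 1\right)\right) + 2003 = \left(\left(\left(-60 + 250\right) + 624\right) + 91 \left(-1\right)\right) + 2003 = \left(\left(190 + 624\right) - 91\right) + 2003 = \left(814 - 91\right) + 2003 = 723 + 2003 = 2726$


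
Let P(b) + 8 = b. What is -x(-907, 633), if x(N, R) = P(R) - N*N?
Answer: 822024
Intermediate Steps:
P(b) = -8 + b
x(N, R) = -8 + R - N**2 (x(N, R) = (-8 + R) - N*N = (-8 + R) - N**2 = -8 + R - N**2)
-x(-907, 633) = -(-8 + 633 - 1*(-907)**2) = -(-8 + 633 - 1*822649) = -(-8 + 633 - 822649) = -1*(-822024) = 822024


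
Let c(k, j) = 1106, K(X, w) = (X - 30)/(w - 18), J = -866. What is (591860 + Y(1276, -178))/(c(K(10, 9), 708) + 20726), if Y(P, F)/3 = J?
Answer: 294631/10916 ≈ 26.991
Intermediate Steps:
Y(P, F) = -2598 (Y(P, F) = 3*(-866) = -2598)
K(X, w) = (-30 + X)/(-18 + w)
(591860 + Y(1276, -178))/(c(K(10, 9), 708) + 20726) = (591860 - 2598)/(1106 + 20726) = 589262/21832 = 589262*(1/21832) = 294631/10916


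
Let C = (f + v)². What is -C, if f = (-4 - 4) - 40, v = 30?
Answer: -324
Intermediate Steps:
f = -48 (f = -8 - 40 = -48)
C = 324 (C = (-48 + 30)² = (-18)² = 324)
-C = -1*324 = -324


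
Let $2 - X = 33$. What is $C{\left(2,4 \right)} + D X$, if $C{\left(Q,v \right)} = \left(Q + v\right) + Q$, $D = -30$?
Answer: $938$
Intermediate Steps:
$X = -31$ ($X = 2 - 33 = -31$)
$C{\left(Q,v \right)} = v + 2 Q$
$C{\left(2,4 \right)} + D X = \left(4 + 2 \cdot 2\right) - -930 = \left(4 + 4\right) + 930 = 8 + 930 = 938$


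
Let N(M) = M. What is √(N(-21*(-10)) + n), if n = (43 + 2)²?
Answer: √2235 ≈ 47.276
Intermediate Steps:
n = 2025 (n = 45² = 2025)
√(N(-21*(-10)) + n) = √(-21*(-10) + 2025) = √(210 + 2025) = √2235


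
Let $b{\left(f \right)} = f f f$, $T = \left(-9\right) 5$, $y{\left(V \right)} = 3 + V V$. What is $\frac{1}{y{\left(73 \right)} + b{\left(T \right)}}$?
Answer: $- \frac{1}{85793} \approx -1.1656 \cdot 10^{-5}$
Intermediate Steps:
$y{\left(V \right)} = 3 + V^{2}$
$T = -45$
$b{\left(f \right)} = f^{3}$ ($b{\left(f \right)} = f^{2} f = f^{3}$)
$\frac{1}{y{\left(73 \right)} + b{\left(T \right)}} = \frac{1}{\left(3 + 73^{2}\right) + \left(-45\right)^{3}} = \frac{1}{\left(3 + 5329\right) - 91125} = \frac{1}{5332 - 91125} = \frac{1}{-85793} = - \frac{1}{85793}$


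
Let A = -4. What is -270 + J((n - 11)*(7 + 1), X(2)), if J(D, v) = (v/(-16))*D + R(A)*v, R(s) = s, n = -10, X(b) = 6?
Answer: -231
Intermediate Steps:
J(D, v) = -4*v - D*v/16 (J(D, v) = (v/(-16))*D - 4*v = (v*(-1/16))*D - 4*v = (-v/16)*D - 4*v = -D*v/16 - 4*v = -4*v - D*v/16)
-270 + J((n - 11)*(7 + 1), X(2)) = -270 - 1/16*6*(64 + (-10 - 11)*(7 + 1)) = -270 - 1/16*6*(64 - 21*8) = -270 - 1/16*6*(64 - 168) = -270 - 1/16*6*(-104) = -270 + 39 = -231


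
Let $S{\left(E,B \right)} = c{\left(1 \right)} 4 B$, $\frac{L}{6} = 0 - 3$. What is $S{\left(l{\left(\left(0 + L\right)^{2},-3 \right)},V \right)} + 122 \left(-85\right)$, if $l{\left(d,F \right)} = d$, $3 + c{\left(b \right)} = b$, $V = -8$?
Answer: $-10306$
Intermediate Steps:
$L = -18$ ($L = 6 \left(0 - 3\right) = 6 \left(-3\right) = -18$)
$c{\left(b \right)} = -3 + b$
$S{\left(E,B \right)} = - 8 B$ ($S{\left(E,B \right)} = \left(-3 + 1\right) 4 B = - 2 \cdot 4 B = - 8 B$)
$S{\left(l{\left(\left(0 + L\right)^{2},-3 \right)},V \right)} + 122 \left(-85\right) = \left(-8\right) \left(-8\right) + 122 \left(-85\right) = 64 - 10370 = -10306$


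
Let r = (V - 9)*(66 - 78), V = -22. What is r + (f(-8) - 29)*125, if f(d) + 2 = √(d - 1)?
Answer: -3503 + 375*I ≈ -3503.0 + 375.0*I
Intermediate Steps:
r = 372 (r = (-22 - 9)*(66 - 78) = -31*(-12) = 372)
f(d) = -2 + √(-1 + d) (f(d) = -2 + √(d - 1) = -2 + √(-1 + d))
r + (f(-8) - 29)*125 = 372 + ((-2 + √(-1 - 8)) - 29)*125 = 372 + ((-2 + √(-9)) - 29)*125 = 372 + ((-2 + 3*I) - 29)*125 = 372 + (-31 + 3*I)*125 = 372 + (-3875 + 375*I) = -3503 + 375*I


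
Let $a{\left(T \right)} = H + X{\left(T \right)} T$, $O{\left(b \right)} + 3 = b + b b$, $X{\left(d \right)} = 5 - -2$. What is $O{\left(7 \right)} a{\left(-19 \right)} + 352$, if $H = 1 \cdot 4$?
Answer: $-6485$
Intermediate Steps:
$H = 4$
$X{\left(d \right)} = 7$ ($X{\left(d \right)} = 5 + 2 = 7$)
$O{\left(b \right)} = -3 + b + b^{2}$ ($O{\left(b \right)} = -3 + \left(b + b b\right) = -3 + \left(b + b^{2}\right) = -3 + b + b^{2}$)
$a{\left(T \right)} = 4 + 7 T$
$O{\left(7 \right)} a{\left(-19 \right)} + 352 = \left(-3 + 7 + 7^{2}\right) \left(4 + 7 \left(-19\right)\right) + 352 = \left(-3 + 7 + 49\right) \left(4 - 133\right) + 352 = 53 \left(-129\right) + 352 = -6837 + 352 = -6485$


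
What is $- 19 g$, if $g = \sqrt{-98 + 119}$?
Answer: $- 19 \sqrt{21} \approx -87.069$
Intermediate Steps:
$g = \sqrt{21} \approx 4.5826$
$- 19 g = - 19 \sqrt{21}$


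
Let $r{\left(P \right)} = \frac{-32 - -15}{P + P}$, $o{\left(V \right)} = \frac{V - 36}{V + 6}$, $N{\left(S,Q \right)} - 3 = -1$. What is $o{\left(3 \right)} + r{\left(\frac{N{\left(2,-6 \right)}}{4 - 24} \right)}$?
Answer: $\frac{244}{3} \approx 81.333$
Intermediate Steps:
$N{\left(S,Q \right)} = 2$ ($N{\left(S,Q \right)} = 3 - 1 = 2$)
$o{\left(V \right)} = \frac{-36 + V}{6 + V}$
$r{\left(P \right)} = - \frac{17}{2 P}$ ($r{\left(P \right)} = \frac{-32 + 15}{2 P} = - 17 \frac{1}{2 P} = - \frac{17}{2 P}$)
$o{\left(3 \right)} + r{\left(\frac{N{\left(2,-6 \right)}}{4 - 24} \right)} = \frac{-36 + 3}{6 + 3} - \frac{17}{2 \frac{2}{4 - 24}} = \frac{1}{9} \left(-33\right) - \frac{17}{2 \frac{2}{4 - 24}} = \frac{1}{9} \left(-33\right) - \frac{17}{2 \frac{2}{-20}} = - \frac{11}{3} - \frac{17}{2 \cdot 2 \left(- \frac{1}{20}\right)} = - \frac{11}{3} - \frac{17}{2 \left(- \frac{1}{10}\right)} = - \frac{11}{3} - -85 = - \frac{11}{3} + 85 = \frac{244}{3}$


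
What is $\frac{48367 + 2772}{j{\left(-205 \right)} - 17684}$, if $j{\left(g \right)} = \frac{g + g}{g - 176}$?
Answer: $- \frac{19483959}{6737194} \approx -2.892$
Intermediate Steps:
$j{\left(g \right)} = \frac{2 g}{-176 + g}$
$\frac{48367 + 2772}{j{\left(-205 \right)} - 17684} = \frac{48367 + 2772}{2 \left(-205\right) \frac{1}{-176 - 205} - 17684} = \frac{51139}{2 \left(-205\right) \frac{1}{-381} - 17684} = \frac{51139}{2 \left(-205\right) \left(- \frac{1}{381}\right) - 17684} = \frac{51139}{\frac{410}{381} - 17684} = \frac{51139}{- \frac{6737194}{381}} = 51139 \left(- \frac{381}{6737194}\right) = - \frac{19483959}{6737194}$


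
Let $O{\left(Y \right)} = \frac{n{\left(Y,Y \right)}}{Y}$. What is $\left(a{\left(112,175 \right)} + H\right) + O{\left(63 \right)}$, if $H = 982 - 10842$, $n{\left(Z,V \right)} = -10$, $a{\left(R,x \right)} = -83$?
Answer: $- \frac{626419}{63} \approx -9943.2$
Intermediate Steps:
$H = -9860$
$O{\left(Y \right)} = - \frac{10}{Y}$
$\left(a{\left(112,175 \right)} + H\right) + O{\left(63 \right)} = \left(-83 - 9860\right) - \frac{10}{63} = -9943 - \frac{10}{63} = - \frac{626419}{63}$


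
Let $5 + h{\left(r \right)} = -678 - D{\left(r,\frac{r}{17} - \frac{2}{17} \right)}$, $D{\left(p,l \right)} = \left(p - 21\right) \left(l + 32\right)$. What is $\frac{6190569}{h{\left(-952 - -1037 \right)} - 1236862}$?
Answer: $- \frac{5011413}{1003733} \approx -4.9928$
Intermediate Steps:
$D{\left(p,l \right)} = \left(-21 + p\right) \left(32 + l\right)$
$h{\left(r \right)} = - \frac{229}{17} - \frac{523 r}{17} - r \left(- \frac{2}{17} + \frac{r}{17}\right)$ ($h{\left(r \right)} = -5 - \left(6 - 21 \left(\frac{r}{17} - \frac{2}{17}\right) + 32 r + \left(\frac{r}{17} - \frac{2}{17}\right) r\right) = -5 - \left(6 - 21 \left(- \frac{2}{17} + \frac{r}{17}\right) + 32 r + \left(- \frac{2}{17} + \frac{r}{17}\right) r\right) = -5 - \left(\frac{144}{17} + \frac{523 r}{17} + r \left(- \frac{2}{17} + \frac{r}{17}\right)\right) = - \frac{229}{17} - \frac{523 r}{17} - r \left(- \frac{2}{17} + \frac{r}{17}\right)$)
$\frac{6190569}{h{\left(-952 - -1037 \right)} - 1236862} = \frac{6190569}{\left(- \frac{229}{17} - \frac{521 \left(-952 - -1037\right)}{17} - \frac{\left(-952 - -1037\right)^{2}}{17}\right) - 1236862} = \frac{6190569}{\left(- \frac{229}{17} - \frac{521 \left(-952 + 1037\right)}{17} - \frac{\left(-952 + 1037\right)^{2}}{17}\right) - 1236862} = \frac{6190569}{\left(- \frac{229}{17} - 2605 - \frac{85^{2}}{17}\right) - 1236862} = \frac{6190569}{\left(- \frac{229}{17} - 2605 - 425\right) - 1236862} = \frac{6190569}{- \frac{51739}{17} - 1236862} = \frac{6190569}{- \frac{21078393}{17}} = 6190569 \left(- \frac{17}{21078393}\right) = - \frac{5011413}{1003733}$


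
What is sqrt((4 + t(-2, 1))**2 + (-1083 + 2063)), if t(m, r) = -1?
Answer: sqrt(989) ≈ 31.448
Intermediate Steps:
sqrt((4 + t(-2, 1))**2 + (-1083 + 2063)) = sqrt((4 - 1)**2 + (-1083 + 2063)) = sqrt(3**2 + 980) = sqrt(9 + 980) = sqrt(989)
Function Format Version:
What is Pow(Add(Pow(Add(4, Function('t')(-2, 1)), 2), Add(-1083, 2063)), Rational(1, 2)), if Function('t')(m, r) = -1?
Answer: Pow(989, Rational(1, 2)) ≈ 31.448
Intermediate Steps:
Pow(Add(Pow(Add(4, Function('t')(-2, 1)), 2), Add(-1083, 2063)), Rational(1, 2)) = Pow(Add(Pow(Add(4, -1), 2), Add(-1083, 2063)), Rational(1, 2)) = Pow(Add(Pow(3, 2), 980), Rational(1, 2)) = Pow(Add(9, 980), Rational(1, 2)) = Pow(989, Rational(1, 2))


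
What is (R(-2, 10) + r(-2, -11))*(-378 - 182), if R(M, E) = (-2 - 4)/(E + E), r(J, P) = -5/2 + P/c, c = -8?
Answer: 798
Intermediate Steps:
r(J, P) = -5/2 - P/8 (r(J, P) = -5/2 + P/(-8) = -5*1/2 + P*(-1/8) = -5/2 - P/8)
R(M, E) = -3/E (R(M, E) = -6*1/(2*E) = -3/E)
(R(-2, 10) + r(-2, -11))*(-378 - 182) = (-3/10 + (-5/2 - 1/8*(-11)))*(-378 - 182) = (-3*1/10 + (-5/2 + 11/8))*(-560) = (-3/10 - 9/8)*(-560) = -57/40*(-560) = 798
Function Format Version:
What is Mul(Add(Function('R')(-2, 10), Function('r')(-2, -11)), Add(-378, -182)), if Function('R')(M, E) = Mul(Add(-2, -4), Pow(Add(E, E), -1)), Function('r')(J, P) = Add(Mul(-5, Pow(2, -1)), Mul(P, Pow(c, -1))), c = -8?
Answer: 798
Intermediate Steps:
Function('r')(J, P) = Add(Rational(-5, 2), Mul(Rational(-1, 8), P)) (Function('r')(J, P) = Add(Mul(-5, Pow(2, -1)), Mul(P, Pow(-8, -1))) = Add(Mul(-5, Rational(1, 2)), Mul(P, Rational(-1, 8))) = Add(Rational(-5, 2), Mul(Rational(-1, 8), P)))
Function('R')(M, E) = Mul(-3, Pow(E, -1)) (Function('R')(M, E) = Mul(-6, Pow(Mul(2, E), -1)) = Mul(-6, Mul(Rational(1, 2), Pow(E, -1))) = Mul(-3, Pow(E, -1)))
Mul(Add(Function('R')(-2, 10), Function('r')(-2, -11)), Add(-378, -182)) = Mul(Add(Mul(-3, Pow(10, -1)), Add(Rational(-5, 2), Mul(Rational(-1, 8), -11))), Add(-378, -182)) = Mul(Add(Mul(-3, Rational(1, 10)), Add(Rational(-5, 2), Rational(11, 8))), -560) = Mul(Add(Rational(-3, 10), Rational(-9, 8)), -560) = Mul(Rational(-57, 40), -560) = 798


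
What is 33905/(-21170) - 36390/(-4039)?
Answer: 126686801/17101126 ≈ 7.4081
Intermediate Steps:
33905/(-21170) - 36390/(-4039) = 33905*(-1/21170) - 36390*(-1/4039) = -6781/4234 + 36390/4039 = 126686801/17101126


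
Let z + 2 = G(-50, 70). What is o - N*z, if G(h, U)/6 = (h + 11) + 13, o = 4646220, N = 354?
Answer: 4702152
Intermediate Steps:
G(h, U) = 144 + 6*h (G(h, U) = 6*((h + 11) + 13) = 6*((11 + h) + 13) = 6*(24 + h) = 144 + 6*h)
z = -158 (z = -2 + (144 + 6*(-50)) = -2 + (144 - 300) = -2 - 156 = -158)
o - N*z = 4646220 - 354*(-158) = 4646220 - 1*(-55932) = 4646220 + 55932 = 4702152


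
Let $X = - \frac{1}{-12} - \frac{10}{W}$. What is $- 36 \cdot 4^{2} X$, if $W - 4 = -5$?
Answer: $-5808$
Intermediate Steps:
$W = -1$ ($W = 4 - 5 = -1$)
$X = \frac{121}{12}$ ($X = - \frac{1}{-12} - \frac{10}{-1} = \left(-1\right) \left(- \frac{1}{12}\right) - -10 = \frac{1}{12} + 10 = \frac{121}{12} \approx 10.083$)
$- 36 \cdot 4^{2} X = - 36 \cdot 4^{2} \cdot \frac{121}{12} = \left(-36\right) 16 \cdot \frac{121}{12} = \left(-576\right) \frac{121}{12} = -5808$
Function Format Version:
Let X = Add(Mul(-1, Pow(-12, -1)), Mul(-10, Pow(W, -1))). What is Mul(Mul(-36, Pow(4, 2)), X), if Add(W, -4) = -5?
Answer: -5808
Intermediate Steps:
W = -1 (W = Add(4, -5) = -1)
X = Rational(121, 12) (X = Add(Mul(-1, Pow(-12, -1)), Mul(-10, Pow(-1, -1))) = Add(Mul(-1, Rational(-1, 12)), Mul(-10, -1)) = Add(Rational(1, 12), 10) = Rational(121, 12) ≈ 10.083)
Mul(Mul(-36, Pow(4, 2)), X) = Mul(Mul(-36, Pow(4, 2)), Rational(121, 12)) = Mul(Mul(-36, 16), Rational(121, 12)) = Mul(-576, Rational(121, 12)) = -5808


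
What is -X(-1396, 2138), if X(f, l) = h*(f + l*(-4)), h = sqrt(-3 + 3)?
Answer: 0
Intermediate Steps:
h = 0 (h = sqrt(0) = 0)
X(f, l) = 0 (X(f, l) = 0*(f + l*(-4)) = 0*(f - 4*l) = 0)
-X(-1396, 2138) = -1*0 = 0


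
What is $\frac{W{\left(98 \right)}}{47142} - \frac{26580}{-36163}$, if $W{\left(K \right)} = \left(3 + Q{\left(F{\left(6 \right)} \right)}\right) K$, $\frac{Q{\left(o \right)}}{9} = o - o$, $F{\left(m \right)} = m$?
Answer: $\frac{210611047}{284132691} \approx 0.74124$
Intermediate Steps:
$Q{\left(o \right)} = 0$ ($Q{\left(o \right)} = 9 \left(o - o\right) = 9 \cdot 0 = 0$)
$W{\left(K \right)} = 3 K$ ($W{\left(K \right)} = \left(3 + 0\right) K = 3 K$)
$\frac{W{\left(98 \right)}}{47142} - \frac{26580}{-36163} = \frac{3 \cdot 98}{47142} - \frac{26580}{-36163} = 294 \cdot \frac{1}{47142} - - \frac{26580}{36163} = \frac{49}{7857} + \frac{26580}{36163} = \frac{210611047}{284132691}$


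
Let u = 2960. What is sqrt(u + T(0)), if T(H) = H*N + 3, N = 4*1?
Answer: sqrt(2963) ≈ 54.433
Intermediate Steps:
N = 4
T(H) = 3 + 4*H (T(H) = H*4 + 3 = 4*H + 3 = 3 + 4*H)
sqrt(u + T(0)) = sqrt(2960 + (3 + 4*0)) = sqrt(2960 + (3 + 0)) = sqrt(2960 + 3) = sqrt(2963)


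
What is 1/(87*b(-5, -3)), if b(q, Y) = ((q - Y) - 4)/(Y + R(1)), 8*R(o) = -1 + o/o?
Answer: 1/174 ≈ 0.0057471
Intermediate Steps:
R(o) = 0 (R(o) = (-1 + o/o)/8 = (-1 + 1)/8 = (⅛)*0 = 0)
b(q, Y) = (-4 + q - Y)/Y (b(q, Y) = ((q - Y) - 4)/(Y + 0) = (-4 + q - Y)/Y)
1/(87*b(-5, -3)) = 1/(87*((-4 - 5 - 1*(-3))/(-3))) = 1/(87*(-(-4 - 5 + 3)/3)) = 1/(87*(-⅓*(-6))) = 1/(87*2) = 1/174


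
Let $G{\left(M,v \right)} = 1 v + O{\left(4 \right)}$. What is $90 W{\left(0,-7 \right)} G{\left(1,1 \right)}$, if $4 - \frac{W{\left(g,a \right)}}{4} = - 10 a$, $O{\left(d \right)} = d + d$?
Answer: $-213840$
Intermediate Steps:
$O{\left(d \right)} = 2 d$
$G{\left(M,v \right)} = 8 + v$ ($G{\left(M,v \right)} = 1 v + 2 \cdot 4 = v + 8 = 8 + v$)
$W{\left(g,a \right)} = 16 + 40 a$ ($W{\left(g,a \right)} = 16 - 4 \left(- 10 a\right) = 16 + 40 a$)
$90 W{\left(0,-7 \right)} G{\left(1,1 \right)} = 90 \left(16 + 40 \left(-7\right)\right) \left(8 + 1\right) = 90 \left(16 - 280\right) 9 = 90 \left(-264\right) 9 = \left(-23760\right) 9 = -213840$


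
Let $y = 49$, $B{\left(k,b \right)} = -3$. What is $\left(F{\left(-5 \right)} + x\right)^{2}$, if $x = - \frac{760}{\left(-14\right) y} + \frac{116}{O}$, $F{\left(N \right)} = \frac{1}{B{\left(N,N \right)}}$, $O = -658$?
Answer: $\frac{837118489}{2338979769} \approx 0.3579$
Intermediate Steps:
$F{\left(N \right)} = - \frac{1}{3}$ ($F{\left(N \right)} = \frac{1}{-3} = - \frac{1}{3}$)
$x = \frac{15018}{16121}$ ($x = - \frac{760}{\left(-14\right) 49} + \frac{116}{-658} = - \frac{760}{-686} + 116 \left(- \frac{1}{658}\right) = \left(-760\right) \left(- \frac{1}{686}\right) - \frac{58}{329} = \frac{380}{343} - \frac{58}{329} = \frac{15018}{16121} \approx 0.93158$)
$\left(F{\left(-5 \right)} + x\right)^{2} = \left(- \frac{1}{3} + \frac{15018}{16121}\right)^{2} = \left(\frac{28933}{48363}\right)^{2} = \frac{837118489}{2338979769}$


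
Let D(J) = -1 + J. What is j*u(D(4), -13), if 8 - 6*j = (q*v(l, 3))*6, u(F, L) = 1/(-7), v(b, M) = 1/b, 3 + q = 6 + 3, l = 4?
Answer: 1/42 ≈ 0.023810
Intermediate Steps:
q = 6 (q = -3 + (6 + 3) = -3 + 9 = 6)
u(F, L) = -⅐
j = -⅙ (j = 4/3 - 6/4*6/6 = 4/3 - 6*(¼)*6/6 = 4/3 - 6/4 = 4/3 - ⅙*9 = 4/3 - 3/2 = -⅙ ≈ -0.16667)
j*u(D(4), -13) = -⅙*(-⅐) = 1/42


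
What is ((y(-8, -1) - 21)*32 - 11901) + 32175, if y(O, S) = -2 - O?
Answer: 19794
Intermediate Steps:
((y(-8, -1) - 21)*32 - 11901) + 32175 = (((-2 - 1*(-8)) - 21)*32 - 11901) + 32175 = (((-2 + 8) - 21)*32 - 11901) + 32175 = ((6 - 21)*32 - 11901) + 32175 = (-15*32 - 11901) + 32175 = (-480 - 11901) + 32175 = -12381 + 32175 = 19794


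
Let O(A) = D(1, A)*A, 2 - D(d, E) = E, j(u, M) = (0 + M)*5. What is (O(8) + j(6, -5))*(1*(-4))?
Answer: 292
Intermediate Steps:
j(u, M) = 5*M (j(u, M) = M*5 = 5*M)
D(d, E) = 2 - E
O(A) = A*(2 - A) (O(A) = (2 - A)*A = A*(2 - A))
(O(8) + j(6, -5))*(1*(-4)) = (8*(2 - 1*8) + 5*(-5))*(1*(-4)) = (8*(2 - 8) - 25)*(-4) = (8*(-6) - 25)*(-4) = (-48 - 25)*(-4) = -73*(-4) = 292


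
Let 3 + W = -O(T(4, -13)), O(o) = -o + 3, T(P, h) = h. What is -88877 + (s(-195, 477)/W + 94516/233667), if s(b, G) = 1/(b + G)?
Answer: -37090804091087/417329262 ≈ -88877.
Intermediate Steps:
O(o) = 3 - o
s(b, G) = 1/(G + b)
W = -19 (W = -3 - (3 - 1*(-13)) = -3 - (3 + 13) = -3 - 1*16 = -3 - 16 = -19)
-88877 + (s(-195, 477)/W + 94516/233667) = -88877 + (1/((477 - 195)*(-19)) + 94516/233667) = -88877 + (-1/19/282 + 94516*(1/233667)) = -88877 + ((1/282)*(-1/19) + 94516/233667) = -88877 + (-1/5358 + 94516/233667) = -88877 + 168727687/417329262 = -37090804091087/417329262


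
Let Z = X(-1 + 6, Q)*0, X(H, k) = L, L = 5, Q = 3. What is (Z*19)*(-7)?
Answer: 0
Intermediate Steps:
X(H, k) = 5
Z = 0 (Z = 5*0 = 0)
(Z*19)*(-7) = (0*19)*(-7) = 0*(-7) = 0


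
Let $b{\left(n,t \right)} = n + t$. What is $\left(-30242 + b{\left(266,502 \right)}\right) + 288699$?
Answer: $259225$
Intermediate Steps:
$\left(-30242 + b{\left(266,502 \right)}\right) + 288699 = \left(-30242 + \left(266 + 502\right)\right) + 288699 = \left(-30242 + 768\right) + 288699 = -29474 + 288699 = 259225$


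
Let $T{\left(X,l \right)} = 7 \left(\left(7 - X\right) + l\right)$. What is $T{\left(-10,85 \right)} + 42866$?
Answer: $43580$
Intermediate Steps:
$T{\left(X,l \right)} = 49 - 7 X + 7 l$ ($T{\left(X,l \right)} = 7 \left(7 + l - X\right) = 49 - 7 X + 7 l$)
$T{\left(-10,85 \right)} + 42866 = \left(49 - -70 + 7 \cdot 85\right) + 42866 = \left(49 + 70 + 595\right) + 42866 = 714 + 42866 = 43580$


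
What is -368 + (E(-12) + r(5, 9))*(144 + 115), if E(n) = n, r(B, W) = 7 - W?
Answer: -3994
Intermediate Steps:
-368 + (E(-12) + r(5, 9))*(144 + 115) = -368 + (-12 + (7 - 1*9))*(144 + 115) = -368 + (-12 + (7 - 9))*259 = -368 + (-12 - 2)*259 = -368 - 14*259 = -368 - 3626 = -3994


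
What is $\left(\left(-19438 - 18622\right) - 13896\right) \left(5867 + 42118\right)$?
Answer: $-2493108660$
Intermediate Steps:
$\left(\left(-19438 - 18622\right) - 13896\right) \left(5867 + 42118\right) = \left(\left(-19438 - 18622\right) - 13896\right) 47985 = \left(-38060 - 13896\right) 47985 = \left(-51956\right) 47985 = -2493108660$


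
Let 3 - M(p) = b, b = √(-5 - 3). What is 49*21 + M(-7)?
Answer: 1032 - 2*I*√2 ≈ 1032.0 - 2.8284*I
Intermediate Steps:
b = 2*I*√2 (b = √(-8) = 2*I*√2 ≈ 2.8284*I)
M(p) = 3 - 2*I*√2
49*21 + M(-7) = 49*21 + (3 - 2*I*√2) = 1029 + (3 - 2*I*√2) = 1032 - 2*I*√2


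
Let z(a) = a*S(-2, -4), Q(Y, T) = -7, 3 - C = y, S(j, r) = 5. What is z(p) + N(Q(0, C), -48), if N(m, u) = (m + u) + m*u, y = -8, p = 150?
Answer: 1031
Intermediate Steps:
C = 11 (C = 3 - 1*(-8) = 3 + 8 = 11)
N(m, u) = m + u + m*u
z(a) = 5*a (z(a) = a*5 = 5*a)
z(p) + N(Q(0, C), -48) = 5*150 + (-7 - 48 - 7*(-48)) = 750 + (-7 - 48 + 336) = 750 + 281 = 1031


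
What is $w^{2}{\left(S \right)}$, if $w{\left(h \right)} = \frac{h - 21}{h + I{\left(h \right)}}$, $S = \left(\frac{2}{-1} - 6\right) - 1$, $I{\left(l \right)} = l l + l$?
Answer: $\frac{100}{441} \approx 0.22676$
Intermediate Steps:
$I{\left(l \right)} = l + l^{2}$ ($I{\left(l \right)} = l^{2} + l = l + l^{2}$)
$S = -9$ ($S = \left(2 \left(-1\right) - 6\right) - 1 = \left(-2 - 6\right) - 1 = -8 - 1 = -9$)
$w{\left(h \right)} = \frac{-21 + h}{h + h \left(1 + h\right)}$ ($w{\left(h \right)} = \frac{h - 21}{h + h \left(1 + h\right)} = \frac{-21 + h}{h + h \left(1 + h\right)}$)
$w^{2}{\left(S \right)} = \left(\frac{-21 - 9}{\left(-9\right) \left(2 - 9\right)}\right)^{2} = \left(\left(- \frac{1}{9}\right) \frac{1}{-7} \left(-30\right)\right)^{2} = \left(\left(- \frac{1}{9}\right) \left(- \frac{1}{7}\right) \left(-30\right)\right)^{2} = \left(- \frac{10}{21}\right)^{2} = \frac{100}{441}$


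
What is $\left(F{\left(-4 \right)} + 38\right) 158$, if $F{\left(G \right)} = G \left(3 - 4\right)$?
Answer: $6636$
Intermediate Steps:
$F{\left(G \right)} = - G$ ($F{\left(G \right)} = G \left(-1\right) = - G$)
$\left(F{\left(-4 \right)} + 38\right) 158 = \left(\left(-1\right) \left(-4\right) + 38\right) 158 = \left(4 + 38\right) 158 = 42 \cdot 158 = 6636$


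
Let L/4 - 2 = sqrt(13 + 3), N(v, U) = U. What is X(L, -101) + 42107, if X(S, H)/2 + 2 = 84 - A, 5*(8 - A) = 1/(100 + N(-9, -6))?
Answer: 9929926/235 ≈ 42255.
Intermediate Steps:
L = 24 (L = 8 + 4*sqrt(13 + 3) = 8 + 4*sqrt(16) = 8 + 4*4 = 8 + 16 = 24)
A = 3759/470 (A = 8 - 1/(5*(100 - 6)) = 8 - 1/5/94 = 8 - 1/5*1/94 = 8 - 1/470 = 3759/470 ≈ 7.9979)
X(S, H) = 34781/235 (X(S, H) = -4 + 2*(84 - 1*3759/470) = -4 + 2*(84 - 3759/470) = -4 + 2*(35721/470) = -4 + 35721/235 = 34781/235)
X(L, -101) + 42107 = 34781/235 + 42107 = 9929926/235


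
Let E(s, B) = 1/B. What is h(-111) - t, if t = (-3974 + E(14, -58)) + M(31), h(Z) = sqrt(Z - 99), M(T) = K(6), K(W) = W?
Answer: 230145/58 + I*sqrt(210) ≈ 3968.0 + 14.491*I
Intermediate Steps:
M(T) = 6
h(Z) = sqrt(-99 + Z)
t = -230145/58 (t = (-3974 + 1/(-58)) + 6 = (-3974 - 1/58) + 6 = -230493/58 + 6 = -230145/58 ≈ -3968.0)
h(-111) - t = sqrt(-99 - 111) - 1*(-230145/58) = sqrt(-210) + 230145/58 = I*sqrt(210) + 230145/58 = 230145/58 + I*sqrt(210)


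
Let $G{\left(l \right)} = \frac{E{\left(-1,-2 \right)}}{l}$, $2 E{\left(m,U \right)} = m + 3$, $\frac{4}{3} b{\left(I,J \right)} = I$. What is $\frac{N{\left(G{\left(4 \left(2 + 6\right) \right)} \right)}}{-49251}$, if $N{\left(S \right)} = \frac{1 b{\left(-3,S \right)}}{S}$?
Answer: $\frac{24}{16417} \approx 0.0014619$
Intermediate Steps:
$b{\left(I,J \right)} = \frac{3 I}{4}$
$E{\left(m,U \right)} = \frac{3}{2} + \frac{m}{2}$ ($E{\left(m,U \right)} = \frac{m + 3}{2} = \frac{3 + m}{2} = \frac{3}{2} + \frac{m}{2}$)
$G{\left(l \right)} = \frac{1}{l}$ ($G{\left(l \right)} = \frac{\frac{3}{2} + \frac{1}{2} \left(-1\right)}{l} = \frac{\frac{3}{2} - \frac{1}{2}}{l} = 1 \frac{1}{l} = \frac{1}{l}$)
$N{\left(S \right)} = - \frac{9}{4 S}$ ($N{\left(S \right)} = \frac{1 \cdot \frac{3}{4} \left(-3\right)}{S} = \frac{1 \left(- \frac{9}{4}\right)}{S} = - \frac{9}{4 S}$)
$\frac{N{\left(G{\left(4 \left(2 + 6\right) \right)} \right)}}{-49251} = \frac{\left(- \frac{9}{4}\right) \frac{1}{\frac{1}{4 \left(2 + 6\right)}}}{-49251} = - \frac{9}{4 \frac{1}{4 \cdot 8}} \left(- \frac{1}{49251}\right) = - \frac{9}{4 \cdot \frac{1}{32}} \left(- \frac{1}{49251}\right) = - \frac{9 \frac{1}{\frac{1}{32}}}{4} \left(- \frac{1}{49251}\right) = \left(- \frac{9}{4}\right) 32 \left(- \frac{1}{49251}\right) = \left(-72\right) \left(- \frac{1}{49251}\right) = \frac{24}{16417}$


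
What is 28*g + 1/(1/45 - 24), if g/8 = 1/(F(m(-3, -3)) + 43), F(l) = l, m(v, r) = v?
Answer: 29987/5395 ≈ 5.5583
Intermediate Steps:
g = ⅕ (g = 8/(-3 + 43) = 8/40 = 8*(1/40) = ⅕ ≈ 0.20000)
28*g + 1/(1/45 - 24) = 28*(⅕) + 1/(1/45 - 24) = 28/5 + 1/(1/45 - 24) = 28/5 + 1/(-1079/45) = 28/5 - 45/1079 = 29987/5395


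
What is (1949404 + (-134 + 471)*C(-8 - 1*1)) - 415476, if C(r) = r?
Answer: 1530895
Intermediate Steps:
(1949404 + (-134 + 471)*C(-8 - 1*1)) - 415476 = (1949404 + (-134 + 471)*(-8 - 1*1)) - 415476 = (1949404 + 337*(-8 - 1)) - 415476 = (1949404 + 337*(-9)) - 415476 = (1949404 - 3033) - 415476 = 1946371 - 415476 = 1530895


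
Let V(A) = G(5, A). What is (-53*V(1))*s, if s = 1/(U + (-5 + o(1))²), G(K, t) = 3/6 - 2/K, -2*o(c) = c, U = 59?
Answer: -106/1785 ≈ -0.059384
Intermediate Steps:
o(c) = -c/2
G(K, t) = ½ - 2/K (G(K, t) = 3*(⅙) - 2/K = ½ - 2/K)
V(A) = ⅒ (V(A) = (½)*(-4 + 5)/5 = (½)*(⅕)*1 = ⅒)
s = 4/357 (s = 1/(59 + (-5 - ½*1)²) = 1/(59 + (-5 - ½)²) = 1/(59 + (-11/2)²) = 1/(59 + 121/4) = 1/(357/4) = 4/357 ≈ 0.011204)
(-53*V(1))*s = -53*⅒*(4/357) = -53/10*4/357 = -106/1785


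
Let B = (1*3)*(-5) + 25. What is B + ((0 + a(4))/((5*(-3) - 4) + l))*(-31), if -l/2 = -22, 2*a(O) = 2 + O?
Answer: 157/25 ≈ 6.2800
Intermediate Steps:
a(O) = 1 + O/2 (a(O) = (2 + O)/2 = 1 + O/2)
l = 44 (l = -2*(-22) = 44)
B = 10 (B = 3*(-5) + 25 = -15 + 25 = 10)
B + ((0 + a(4))/((5*(-3) - 4) + l))*(-31) = 10 + ((0 + (1 + (½)*4))/((5*(-3) - 4) + 44))*(-31) = 10 + ((0 + (1 + 2))/((-15 - 4) + 44))*(-31) = 10 + ((0 + 3)/(-19 + 44))*(-31) = 10 + (3/25)*(-31) = 10 - 93/25 = 157/25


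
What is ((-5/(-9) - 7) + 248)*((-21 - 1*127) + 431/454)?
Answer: -72569207/2043 ≈ -35521.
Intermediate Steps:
((-5/(-9) - 7) + 248)*((-21 - 1*127) + 431/454) = ((-5*(-1)/9 - 7) + 248)*((-21 - 127) + 431*(1/454)) = ((-1*(-5/9) - 7) + 248)*(-148 + 431/454) = ((5/9 - 7) + 248)*(-66761/454) = (-58/9 + 248)*(-66761/454) = (2174/9)*(-66761/454) = -72569207/2043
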